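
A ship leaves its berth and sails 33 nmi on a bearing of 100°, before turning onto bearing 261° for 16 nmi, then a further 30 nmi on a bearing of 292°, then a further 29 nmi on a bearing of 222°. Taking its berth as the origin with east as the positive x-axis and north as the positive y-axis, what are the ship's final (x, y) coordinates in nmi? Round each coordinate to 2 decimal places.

Leg 1 (100°, 33 nmi): east 33 sin 100° = 32.50, north 33 cos 100° = -5.73
Leg 2 (261°, 16 nmi): east 16 sin 261° = -15.80, north 16 cos 261° = -2.50
Leg 3 (292°, 30 nmi): east 30 sin 292° = -27.82, north 30 cos 292° = 11.24
Leg 4 (222°, 29 nmi): east 29 sin 222° = -19.40, north 29 cos 222° = -21.55
Summing: -30.52 nmi east, -18.55 nmi north → (-30.52, -18.55).

(-30.52, -18.55)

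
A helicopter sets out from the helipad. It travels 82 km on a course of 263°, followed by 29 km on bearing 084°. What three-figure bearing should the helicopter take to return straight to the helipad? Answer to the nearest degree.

082°

Leg 1 (263°, 82 km): east 82 sin 263° = -81.39, north 82 cos 263° = -9.99
Leg 2 (084°, 29 km): east 29 sin 84° = 28.84, north 29 cos 84° = 3.03
Net displacement: -52.55 east, -6.96 north. Direction back to start is (52.55, 6.96): bearing = atan2(52.55, 6.96) mod 360° = 82.45° ≈ 082°.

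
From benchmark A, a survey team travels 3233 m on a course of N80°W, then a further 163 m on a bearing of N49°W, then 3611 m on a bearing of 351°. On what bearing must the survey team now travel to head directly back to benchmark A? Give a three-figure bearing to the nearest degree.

138°

Leg 1 (N80°W, 3233 m): east 3233 sin 280° = -3183.88, north 3233 cos 280° = 561.40
Leg 2 (N49°W, 163 m): east 163 sin 311° = -123.02, north 163 cos 311° = 106.94
Leg 3 (351°, 3611 m): east 3611 sin 351° = -564.88, north 3611 cos 351° = 3566.54
Net displacement: -3871.79 east, 4234.88 north. Direction back to start is (3871.79, -4234.88): bearing = atan2(3871.79, -4234.88) mod 360° = 137.56° ≈ 138°.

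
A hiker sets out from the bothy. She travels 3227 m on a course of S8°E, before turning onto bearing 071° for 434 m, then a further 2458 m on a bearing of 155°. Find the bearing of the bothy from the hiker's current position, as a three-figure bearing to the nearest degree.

340°

Leg 1 (S8°E, 3227 m): east 3227 sin 172° = 449.11, north 3227 cos 172° = -3195.60
Leg 2 (071°, 434 m): east 434 sin 71° = 410.36, north 434 cos 71° = 141.30
Leg 3 (155°, 2458 m): east 2458 sin 155° = 1038.80, north 2458 cos 155° = -2227.70
Net displacement: 1898.26 east, -5282.00 north. Direction back to start is (-1898.26, 5282.00): bearing = atan2(-1898.26, 5282.00) mod 360° = 340.23° ≈ 340°.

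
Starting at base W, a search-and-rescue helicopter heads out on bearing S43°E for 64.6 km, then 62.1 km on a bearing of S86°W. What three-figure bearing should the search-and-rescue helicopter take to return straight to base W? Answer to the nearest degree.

019°

Leg 1 (S43°E, 64.6 km): east 64.6 sin 137° = 44.06, north 64.6 cos 137° = -47.25
Leg 2 (S86°W, 62.1 km): east 62.1 sin 266° = -61.95, north 62.1 cos 266° = -4.33
Net displacement: -17.89 east, -51.58 north. Direction back to start is (17.89, 51.58): bearing = atan2(17.89, 51.58) mod 360° = 19.13° ≈ 019°.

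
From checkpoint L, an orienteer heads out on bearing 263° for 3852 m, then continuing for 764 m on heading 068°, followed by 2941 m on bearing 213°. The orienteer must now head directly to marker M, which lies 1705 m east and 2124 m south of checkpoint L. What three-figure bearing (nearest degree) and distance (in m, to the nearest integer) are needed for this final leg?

085°, 6443 m

Leg 1 (263°, 3852 m): east 3852 sin 263° = -3823.29, north 3852 cos 263° = -469.44
Leg 2 (068°, 764 m): east 764 sin 68° = 708.37, north 764 cos 68° = 286.20
Leg 3 (213°, 2941 m): east 2941 sin 213° = -1601.78, north 2941 cos 213° = -2466.53
Current position: (-4716.70, -2649.77). Target: (1705, -2124). Remaining: Δeast = 6421.70, Δnorth = 525.77.
Bearing = atan2(6421.70, 525.77) mod 360° = 85.32°; distance = √((6421.70)² + (525.77)²) = 6443.190 m.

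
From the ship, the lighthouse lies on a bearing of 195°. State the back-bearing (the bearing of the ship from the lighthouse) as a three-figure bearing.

015°

Back-bearing = 195° − 180° = 015°.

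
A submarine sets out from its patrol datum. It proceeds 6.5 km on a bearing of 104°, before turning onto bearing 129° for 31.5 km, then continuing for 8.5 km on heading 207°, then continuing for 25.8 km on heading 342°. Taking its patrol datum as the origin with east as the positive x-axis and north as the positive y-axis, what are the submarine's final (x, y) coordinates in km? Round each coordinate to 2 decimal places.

(18.96, -4.43)

Leg 1 (104°, 6.5 km): east 6.5 sin 104° = 6.31, north 6.5 cos 104° = -1.57
Leg 2 (129°, 31.5 km): east 31.5 sin 129° = 24.48, north 31.5 cos 129° = -19.82
Leg 3 (207°, 8.5 km): east 8.5 sin 207° = -3.86, north 8.5 cos 207° = -7.57
Leg 4 (342°, 25.8 km): east 25.8 sin 342° = -7.97, north 25.8 cos 342° = 24.54
Summing: 18.96 km east, -4.43 km north → (18.96, -4.43).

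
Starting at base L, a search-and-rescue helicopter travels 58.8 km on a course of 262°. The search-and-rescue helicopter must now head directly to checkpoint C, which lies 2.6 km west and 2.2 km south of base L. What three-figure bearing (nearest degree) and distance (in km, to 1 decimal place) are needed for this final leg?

Leg 1 (262°, 58.8 km): east 58.8 sin 262° = -58.23, north 58.8 cos 262° = -8.18
Current position: (-58.23, -8.18). Target: (-2.6, -2.2). Remaining: Δeast = 55.63, Δnorth = 5.98.
Bearing = atan2(55.63, 5.98) mod 360° = 83.86°; distance = √((55.63)² + (5.98)²) = 55.949 km.

084°, 55.9 km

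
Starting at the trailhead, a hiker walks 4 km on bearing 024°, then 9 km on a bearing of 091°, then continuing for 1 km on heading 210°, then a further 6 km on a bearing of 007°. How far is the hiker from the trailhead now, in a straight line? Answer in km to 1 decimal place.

13.8 km

Leg 1 (024°, 4 km): east 4 sin 24° = 1.63, north 4 cos 24° = 3.65
Leg 2 (091°, 9 km): east 9 sin 91° = 9.00, north 9 cos 91° = -0.16
Leg 3 (210°, 1 km): east 1 sin 210° = -0.50, north 1 cos 210° = -0.87
Leg 4 (007°, 6 km): east 6 sin 7° = 0.73, north 6 cos 7° = 5.96
Net: 10.86 east, 8.59 north. Distance = √((10.86)² + (8.59)²) = 13.842 km.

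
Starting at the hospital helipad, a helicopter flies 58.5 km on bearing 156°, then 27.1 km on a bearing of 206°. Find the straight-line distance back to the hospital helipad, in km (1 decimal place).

78.7 km

Leg 1 (156°, 58.5 km): east 58.5 sin 156° = 23.79, north 58.5 cos 156° = -53.44
Leg 2 (206°, 27.1 km): east 27.1 sin 206° = -11.88, north 27.1 cos 206° = -24.36
Net: 11.91 east, -77.80 north. Distance = √((11.91)² + (-77.80)²) = 78.707 km.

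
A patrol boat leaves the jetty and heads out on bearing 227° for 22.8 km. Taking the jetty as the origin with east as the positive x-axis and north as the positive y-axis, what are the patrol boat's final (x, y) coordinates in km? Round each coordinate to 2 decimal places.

Leg 1 (227°, 22.8 km): east 22.8 sin 227° = -16.67, north 22.8 cos 227° = -15.55
Summing: -16.67 km east, -15.55 km north → (-16.67, -15.55).

(-16.67, -15.55)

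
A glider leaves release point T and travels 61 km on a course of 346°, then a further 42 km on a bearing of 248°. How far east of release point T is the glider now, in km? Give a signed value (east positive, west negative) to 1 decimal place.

-53.7 km

Leg 1 (346°, 61 km): east 61 sin 346° = -14.76, north 61 cos 346° = 59.19
Leg 2 (248°, 42 km): east 42 sin 248° = -38.94, north 42 cos 248° = -15.73
Net east component: -53.70 km.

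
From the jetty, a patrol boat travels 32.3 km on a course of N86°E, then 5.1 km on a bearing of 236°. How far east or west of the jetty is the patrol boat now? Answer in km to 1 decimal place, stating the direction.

Leg 1 (N86°E, 32.3 km): east 32.3 sin 86° = 32.22, north 32.3 cos 86° = 2.25
Leg 2 (236°, 5.1 km): east 5.1 sin 236° = -4.23, north 5.1 cos 236° = -2.85
Net east component: 27.99 km.

28.0 km east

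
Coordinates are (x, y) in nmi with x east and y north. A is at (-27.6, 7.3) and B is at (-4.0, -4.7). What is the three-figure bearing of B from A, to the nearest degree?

117°

Δeast = -4.0 − -27.6 = 23.60; Δnorth = -4.7 − 7.3 = -12.00.
Bearing = atan2(Δeast, Δnorth) mod 360° = 116.95° ≈ 117°.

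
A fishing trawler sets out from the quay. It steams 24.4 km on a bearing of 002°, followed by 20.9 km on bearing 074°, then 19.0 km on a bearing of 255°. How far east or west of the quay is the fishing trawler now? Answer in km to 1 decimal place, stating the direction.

2.6 km east

Leg 1 (002°, 24.4 km): east 24.4 sin 2° = 0.85, north 24.4 cos 2° = 24.39
Leg 2 (074°, 20.9 km): east 20.9 sin 74° = 20.09, north 20.9 cos 74° = 5.76
Leg 3 (255°, 19.0 km): east 19.0 sin 255° = -18.35, north 19.0 cos 255° = -4.92
Net east component: 2.59 km.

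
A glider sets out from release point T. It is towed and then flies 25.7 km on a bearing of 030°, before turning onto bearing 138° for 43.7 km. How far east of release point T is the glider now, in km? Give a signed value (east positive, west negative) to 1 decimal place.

Leg 1 (030°, 25.7 km): east 25.7 sin 30° = 12.85, north 25.7 cos 30° = 22.26
Leg 2 (138°, 43.7 km): east 43.7 sin 138° = 29.24, north 43.7 cos 138° = -32.48
Net east component: 42.09 km.

42.1 km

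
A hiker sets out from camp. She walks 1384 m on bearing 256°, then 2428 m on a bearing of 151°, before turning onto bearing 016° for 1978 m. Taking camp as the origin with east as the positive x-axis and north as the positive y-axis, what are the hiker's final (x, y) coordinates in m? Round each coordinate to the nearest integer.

Leg 1 (256°, 1384 m): east 1384 sin 256° = -1342.89, north 1384 cos 256° = -334.82
Leg 2 (151°, 2428 m): east 2428 sin 151° = 1177.12, north 2428 cos 151° = -2123.58
Leg 3 (016°, 1978 m): east 1978 sin 16° = 545.21, north 1978 cos 16° = 1901.38
Summing: 379.44 m east, -557.02 m north → (379, -557).

(379, -557)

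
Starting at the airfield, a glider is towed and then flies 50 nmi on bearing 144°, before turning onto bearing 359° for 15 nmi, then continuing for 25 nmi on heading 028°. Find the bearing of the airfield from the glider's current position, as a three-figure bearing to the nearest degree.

275°

Leg 1 (144°, 50 nmi): east 50 sin 144° = 29.39, north 50 cos 144° = -40.45
Leg 2 (359°, 15 nmi): east 15 sin 359° = -0.26, north 15 cos 359° = 15.00
Leg 3 (028°, 25 nmi): east 25 sin 28° = 11.74, north 25 cos 28° = 22.07
Net displacement: 40.86 east, -3.38 north. Direction back to start is (-40.86, 3.38): bearing = atan2(-40.86, 3.38) mod 360° = 274.73° ≈ 275°.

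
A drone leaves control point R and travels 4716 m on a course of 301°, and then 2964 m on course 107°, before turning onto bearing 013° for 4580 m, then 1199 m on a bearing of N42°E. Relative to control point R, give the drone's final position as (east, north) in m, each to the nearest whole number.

(625, 6916)

Leg 1 (301°, 4716 m): east 4716 sin 301° = -4042.40, north 4716 cos 301° = 2428.92
Leg 2 (107°, 2964 m): east 2964 sin 107° = 2834.49, north 2964 cos 107° = -866.59
Leg 3 (013°, 4580 m): east 4580 sin 13° = 1030.28, north 4580 cos 13° = 4462.61
Leg 4 (N42°E, 1199 m): east 1199 sin 42° = 802.29, north 1199 cos 42° = 891.03
Summing: 624.65 m east, 6915.98 m north → (625, 6916).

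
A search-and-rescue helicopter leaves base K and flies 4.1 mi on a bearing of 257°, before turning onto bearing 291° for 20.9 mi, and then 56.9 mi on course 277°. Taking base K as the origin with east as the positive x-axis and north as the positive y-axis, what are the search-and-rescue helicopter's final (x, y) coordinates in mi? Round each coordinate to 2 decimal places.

(-79.98, 13.50)

Leg 1 (257°, 4.1 mi): east 4.1 sin 257° = -3.99, north 4.1 cos 257° = -0.92
Leg 2 (291°, 20.9 mi): east 20.9 sin 291° = -19.51, north 20.9 cos 291° = 7.49
Leg 3 (277°, 56.9 mi): east 56.9 sin 277° = -56.48, north 56.9 cos 277° = 6.93
Summing: -79.98 mi east, 13.50 mi north → (-79.98, 13.50).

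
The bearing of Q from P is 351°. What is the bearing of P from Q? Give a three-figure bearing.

171°

Back-bearing = 351° − 180° = 171°.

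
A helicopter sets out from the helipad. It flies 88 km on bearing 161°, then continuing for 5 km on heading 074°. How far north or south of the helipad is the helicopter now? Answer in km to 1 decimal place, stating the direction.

Leg 1 (161°, 88 km): east 88 sin 161° = 28.65, north 88 cos 161° = -83.21
Leg 2 (074°, 5 km): east 5 sin 74° = 4.81, north 5 cos 74° = 1.38
Net north component: -81.83 km.

81.8 km south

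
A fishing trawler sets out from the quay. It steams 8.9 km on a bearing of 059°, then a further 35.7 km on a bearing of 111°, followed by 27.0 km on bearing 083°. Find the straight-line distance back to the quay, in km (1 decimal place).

Leg 1 (059°, 8.9 km): east 8.9 sin 59° = 7.63, north 8.9 cos 59° = 4.58
Leg 2 (111°, 35.7 km): east 35.7 sin 111° = 33.33, north 35.7 cos 111° = -12.79
Leg 3 (083°, 27.0 km): east 27.0 sin 83° = 26.80, north 27.0 cos 83° = 3.29
Net: 67.76 east, -4.92 north. Distance = √((67.76)² + (-4.92)²) = 67.935 km.

67.9 km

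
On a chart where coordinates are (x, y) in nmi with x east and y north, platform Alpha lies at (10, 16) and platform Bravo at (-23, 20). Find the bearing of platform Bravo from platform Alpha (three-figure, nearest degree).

Δeast = -23 − 10 = -33.00; Δnorth = 20 − 16 = 4.00.
Bearing = atan2(Δeast, Δnorth) mod 360° = 276.91° ≈ 277°.

277°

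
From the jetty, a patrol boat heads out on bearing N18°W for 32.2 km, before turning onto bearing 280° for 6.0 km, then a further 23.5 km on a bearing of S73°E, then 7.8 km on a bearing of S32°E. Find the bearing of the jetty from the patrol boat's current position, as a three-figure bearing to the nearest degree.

Leg 1 (N18°W, 32.2 km): east 32.2 sin 342° = -9.95, north 32.2 cos 342° = 30.62
Leg 2 (280°, 6.0 km): east 6.0 sin 280° = -5.91, north 6.0 cos 280° = 1.04
Leg 3 (S73°E, 23.5 km): east 23.5 sin 107° = 22.47, north 23.5 cos 107° = -6.87
Leg 4 (S32°E, 7.8 km): east 7.8 sin 148° = 4.13, north 7.8 cos 148° = -6.61
Net displacement: 10.75 east, 18.18 north. Direction back to start is (-10.75, -18.18): bearing = atan2(-10.75, -18.18) mod 360° = 210.59° ≈ 211°.

211°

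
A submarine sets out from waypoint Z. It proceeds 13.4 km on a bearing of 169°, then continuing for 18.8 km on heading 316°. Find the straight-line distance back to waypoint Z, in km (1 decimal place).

Leg 1 (169°, 13.4 km): east 13.4 sin 169° = 2.56, north 13.4 cos 169° = -13.15
Leg 2 (316°, 18.8 km): east 18.8 sin 316° = -13.06, north 18.8 cos 316° = 13.52
Net: -10.50 east, 0.37 north. Distance = √((-10.50)² + (0.37)²) = 10.509 km.

10.5 km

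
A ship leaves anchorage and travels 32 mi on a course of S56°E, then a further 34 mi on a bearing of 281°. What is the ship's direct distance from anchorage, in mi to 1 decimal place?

Leg 1 (S56°E, 32 mi): east 32 sin 124° = 26.53, north 32 cos 124° = -17.89
Leg 2 (281°, 34 mi): east 34 sin 281° = -33.38, north 34 cos 281° = 6.49
Net: -6.85 east, -11.41 north. Distance = √((-6.85)² + (-11.41)²) = 13.303 mi.

13.3 mi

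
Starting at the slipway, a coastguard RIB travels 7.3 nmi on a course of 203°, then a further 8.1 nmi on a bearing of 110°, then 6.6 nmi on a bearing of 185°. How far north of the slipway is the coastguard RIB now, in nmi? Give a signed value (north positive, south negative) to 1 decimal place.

-16.1 nmi

Leg 1 (203°, 7.3 nmi): east 7.3 sin 203° = -2.85, north 7.3 cos 203° = -6.72
Leg 2 (110°, 8.1 nmi): east 8.1 sin 110° = 7.61, north 8.1 cos 110° = -2.77
Leg 3 (185°, 6.6 nmi): east 6.6 sin 185° = -0.58, north 6.6 cos 185° = -6.57
Net north component: -16.06 nmi.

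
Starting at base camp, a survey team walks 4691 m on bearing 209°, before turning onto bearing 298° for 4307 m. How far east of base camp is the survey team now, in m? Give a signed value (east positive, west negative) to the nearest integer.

Leg 1 (209°, 4691 m): east 4691 sin 209° = -2274.24, north 4691 cos 209° = -4102.84
Leg 2 (298°, 4307 m): east 4307 sin 298° = -3802.86, north 4307 cos 298° = 2022.01
Net east component: -6077.10 m.

-6077 m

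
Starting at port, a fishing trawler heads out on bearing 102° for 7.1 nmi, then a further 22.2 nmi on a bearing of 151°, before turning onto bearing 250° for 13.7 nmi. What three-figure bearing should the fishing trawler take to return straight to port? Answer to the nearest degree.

349°

Leg 1 (102°, 7.1 nmi): east 7.1 sin 102° = 6.94, north 7.1 cos 102° = -1.48
Leg 2 (151°, 22.2 nmi): east 22.2 sin 151° = 10.76, north 22.2 cos 151° = -19.42
Leg 3 (250°, 13.7 nmi): east 13.7 sin 250° = -12.87, north 13.7 cos 250° = -4.69
Net displacement: 4.83 east, -25.58 north. Direction back to start is (-4.83, 25.58): bearing = atan2(-4.83, 25.58) mod 360° = 349.30° ≈ 349°.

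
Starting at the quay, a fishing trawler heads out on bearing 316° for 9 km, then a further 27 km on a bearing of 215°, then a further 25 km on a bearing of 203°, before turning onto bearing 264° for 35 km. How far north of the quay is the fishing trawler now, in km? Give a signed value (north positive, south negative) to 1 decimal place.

-42.3 km

Leg 1 (316°, 9 km): east 9 sin 316° = -6.25, north 9 cos 316° = 6.47
Leg 2 (215°, 27 km): east 27 sin 215° = -15.49, north 27 cos 215° = -22.12
Leg 3 (203°, 25 km): east 25 sin 203° = -9.77, north 25 cos 203° = -23.01
Leg 4 (264°, 35 km): east 35 sin 264° = -34.81, north 35 cos 264° = -3.66
Net north component: -42.31 km.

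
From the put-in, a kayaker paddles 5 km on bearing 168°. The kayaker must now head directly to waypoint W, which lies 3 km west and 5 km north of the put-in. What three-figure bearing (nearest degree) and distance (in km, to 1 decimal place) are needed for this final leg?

Leg 1 (168°, 5 km): east 5 sin 168° = 1.04, north 5 cos 168° = -4.89
Current position: (1.04, -4.89). Target: (-3, 5). Remaining: Δeast = -4.04, Δnorth = 9.89.
Bearing = atan2(-4.04, 9.89) mod 360° = 337.78°; distance = √((-4.04)² + (9.89)²) = 10.684 km.

338°, 10.7 km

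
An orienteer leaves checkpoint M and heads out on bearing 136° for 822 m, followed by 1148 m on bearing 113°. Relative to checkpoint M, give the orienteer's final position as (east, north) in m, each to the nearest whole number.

(1628, -1040)

Leg 1 (136°, 822 m): east 822 sin 136° = 571.01, north 822 cos 136° = -591.30
Leg 2 (113°, 1148 m): east 1148 sin 113° = 1056.74, north 1148 cos 113° = -448.56
Summing: 1627.75 m east, -1039.86 m north → (1628, -1040).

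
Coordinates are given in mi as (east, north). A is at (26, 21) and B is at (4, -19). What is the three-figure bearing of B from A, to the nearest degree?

209°

Δeast = 4 − 26 = -22.00; Δnorth = -19 − 21 = -40.00.
Bearing = atan2(Δeast, Δnorth) mod 360° = 208.81° ≈ 209°.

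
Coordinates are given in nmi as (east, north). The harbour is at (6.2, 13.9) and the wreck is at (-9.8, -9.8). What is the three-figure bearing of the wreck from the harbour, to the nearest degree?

Δeast = -9.8 − 6.2 = -16.00; Δnorth = -9.8 − 13.9 = -23.70.
Bearing = atan2(Δeast, Δnorth) mod 360° = 214.02° ≈ 214°.

214°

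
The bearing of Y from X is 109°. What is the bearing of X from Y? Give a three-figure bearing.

Back-bearing = 109° + 180° = 289°.

289°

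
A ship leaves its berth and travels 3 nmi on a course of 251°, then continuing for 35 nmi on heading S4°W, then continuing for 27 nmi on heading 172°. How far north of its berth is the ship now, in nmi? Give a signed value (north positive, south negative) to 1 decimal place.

Leg 1 (251°, 3 nmi): east 3 sin 251° = -2.84, north 3 cos 251° = -0.98
Leg 2 (S4°W, 35 nmi): east 35 sin 184° = -2.44, north 35 cos 184° = -34.91
Leg 3 (172°, 27 nmi): east 27 sin 172° = 3.76, north 27 cos 172° = -26.74
Net north component: -62.63 nmi.

-62.6 nmi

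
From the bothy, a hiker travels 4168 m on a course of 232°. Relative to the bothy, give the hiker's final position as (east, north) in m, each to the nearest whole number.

Leg 1 (232°, 4168 m): east 4168 sin 232° = -3284.43, north 4168 cos 232° = -2566.08
Summing: -3284.43 m east, -2566.08 m north → (-3284, -2566).

(-3284, -2566)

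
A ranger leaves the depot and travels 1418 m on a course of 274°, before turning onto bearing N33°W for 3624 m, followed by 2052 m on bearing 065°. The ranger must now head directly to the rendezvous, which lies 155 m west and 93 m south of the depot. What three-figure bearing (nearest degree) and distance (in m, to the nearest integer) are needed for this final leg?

Leg 1 (274°, 1418 m): east 1418 sin 274° = -1414.55, north 1418 cos 274° = 98.91
Leg 2 (N33°W, 3624 m): east 3624 sin 327° = -1973.77, north 3624 cos 327° = 3039.34
Leg 3 (065°, 2052 m): east 2052 sin 65° = 1859.74, north 2052 cos 65° = 867.21
Current position: (-1528.57, 4005.47). Target: (-155, -93). Remaining: Δeast = 1373.57, Δnorth = -4098.47.
Bearing = atan2(1373.57, -4098.47) mod 360° = 161.47°; distance = √((1373.57)² + (-4098.47)²) = 4322.518 m.

161°, 4323 m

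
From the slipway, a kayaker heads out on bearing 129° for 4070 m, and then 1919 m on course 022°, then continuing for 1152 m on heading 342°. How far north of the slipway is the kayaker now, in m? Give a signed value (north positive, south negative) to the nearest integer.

314 m

Leg 1 (129°, 4070 m): east 4070 sin 129° = 3162.98, north 4070 cos 129° = -2561.33
Leg 2 (022°, 1919 m): east 1919 sin 22° = 718.87, north 1919 cos 22° = 1779.27
Leg 3 (342°, 1152 m): east 1152 sin 342° = -355.99, north 1152 cos 342° = 1095.62
Net north component: 313.55 m.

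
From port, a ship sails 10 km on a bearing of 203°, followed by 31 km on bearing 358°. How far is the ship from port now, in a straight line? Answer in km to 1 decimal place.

22.3 km

Leg 1 (203°, 10 km): east 10 sin 203° = -3.91, north 10 cos 203° = -9.21
Leg 2 (358°, 31 km): east 31 sin 358° = -1.08, north 31 cos 358° = 30.98
Net: -4.99 east, 21.78 north. Distance = √((-4.99)² + (21.78)²) = 22.340 km.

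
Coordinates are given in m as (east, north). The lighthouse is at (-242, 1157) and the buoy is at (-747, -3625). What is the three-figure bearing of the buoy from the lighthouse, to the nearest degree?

186°

Δeast = -747 − -242 = -505.00; Δnorth = -3625 − 1157 = -4782.00.
Bearing = atan2(Δeast, Δnorth) mod 360° = 186.03° ≈ 186°.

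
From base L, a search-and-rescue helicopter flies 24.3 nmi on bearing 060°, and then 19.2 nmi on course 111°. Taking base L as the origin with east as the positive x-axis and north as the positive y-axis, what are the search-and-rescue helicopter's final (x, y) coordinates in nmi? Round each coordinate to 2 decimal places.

Leg 1 (060°, 24.3 nmi): east 24.3 sin 60° = 21.04, north 24.3 cos 60° = 12.15
Leg 2 (111°, 19.2 nmi): east 19.2 sin 111° = 17.92, north 19.2 cos 111° = -6.88
Summing: 38.97 nmi east, 5.27 nmi north → (38.97, 5.27).

(38.97, 5.27)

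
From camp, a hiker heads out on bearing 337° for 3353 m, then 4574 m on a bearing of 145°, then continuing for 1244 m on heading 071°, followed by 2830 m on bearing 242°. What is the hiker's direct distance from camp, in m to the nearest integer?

Leg 1 (337°, 3353 m): east 3353 sin 337° = -1310.12, north 3353 cos 337° = 3086.45
Leg 2 (145°, 4574 m): east 4574 sin 145° = 2623.54, north 4574 cos 145° = -3746.80
Leg 3 (071°, 1244 m): east 1244 sin 71° = 1176.23, north 1244 cos 71° = 405.01
Leg 4 (242°, 2830 m): east 2830 sin 242° = -2498.74, north 2830 cos 242° = -1328.60
Net: -9.10 east, -1583.95 north. Distance = √((-9.10)² + (-1583.95)²) = 1583.973 m.

1584 m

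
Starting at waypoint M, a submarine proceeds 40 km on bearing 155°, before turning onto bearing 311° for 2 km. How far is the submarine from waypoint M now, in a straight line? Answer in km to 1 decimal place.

38.2 km

Leg 1 (155°, 40 km): east 40 sin 155° = 16.90, north 40 cos 155° = -36.25
Leg 2 (311°, 2 km): east 2 sin 311° = -1.51, north 2 cos 311° = 1.31
Net: 15.40 east, -34.94 north. Distance = √((15.40)² + (-34.94)²) = 38.182 km.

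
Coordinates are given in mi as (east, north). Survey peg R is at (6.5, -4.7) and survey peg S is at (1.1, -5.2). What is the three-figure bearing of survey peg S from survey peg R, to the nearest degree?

265°

Δeast = 1.1 − 6.5 = -5.40; Δnorth = -5.2 − -4.7 = -0.50.
Bearing = atan2(Δeast, Δnorth) mod 360° = 264.71° ≈ 265°.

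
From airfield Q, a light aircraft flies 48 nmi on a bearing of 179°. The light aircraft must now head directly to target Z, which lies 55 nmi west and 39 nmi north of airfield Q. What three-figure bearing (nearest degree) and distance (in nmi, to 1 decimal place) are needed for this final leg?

Leg 1 (179°, 48 nmi): east 48 sin 179° = 0.84, north 48 cos 179° = -47.99
Current position: (0.84, -47.99). Target: (-55, 39). Remaining: Δeast = -55.84, Δnorth = 86.99.
Bearing = atan2(-55.84, 86.99) mod 360° = 327.30°; distance = √((-55.84)² + (86.99)²) = 103.371 nmi.

327°, 103.4 nmi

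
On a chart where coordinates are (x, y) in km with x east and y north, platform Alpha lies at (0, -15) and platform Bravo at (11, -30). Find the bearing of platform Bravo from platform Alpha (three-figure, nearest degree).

Δeast = 11 − 0 = 11.00; Δnorth = -30 − -15 = -15.00.
Bearing = atan2(Δeast, Δnorth) mod 360° = 143.75° ≈ 144°.

144°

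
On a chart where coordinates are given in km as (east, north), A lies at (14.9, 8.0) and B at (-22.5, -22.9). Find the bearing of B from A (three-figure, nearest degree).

230°

Δeast = -22.5 − 14.9 = -37.40; Δnorth = -22.9 − 8.0 = -30.90.
Bearing = atan2(Δeast, Δnorth) mod 360° = 230.44° ≈ 230°.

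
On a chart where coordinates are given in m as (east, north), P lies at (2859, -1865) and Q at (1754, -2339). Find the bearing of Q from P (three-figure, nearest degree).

Δeast = 1754 − 2859 = -1105.00; Δnorth = -2339 − -1865 = -474.00.
Bearing = atan2(Δeast, Δnorth) mod 360° = 246.78° ≈ 247°.

247°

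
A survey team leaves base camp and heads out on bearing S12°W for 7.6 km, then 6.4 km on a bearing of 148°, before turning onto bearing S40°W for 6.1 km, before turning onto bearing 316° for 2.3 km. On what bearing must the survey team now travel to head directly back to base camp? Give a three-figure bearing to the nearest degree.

013°

Leg 1 (S12°W, 7.6 km): east 7.6 sin 192° = -1.58, north 7.6 cos 192° = -7.43
Leg 2 (148°, 6.4 km): east 6.4 sin 148° = 3.39, north 6.4 cos 148° = -5.43
Leg 3 (S40°W, 6.1 km): east 6.1 sin 220° = -3.92, north 6.1 cos 220° = -4.67
Leg 4 (316°, 2.3 km): east 2.3 sin 316° = -1.60, north 2.3 cos 316° = 1.65
Net displacement: -3.71 east, -15.88 north. Direction back to start is (3.71, 15.88): bearing = atan2(3.71, 15.88) mod 360° = 13.14° ≈ 013°.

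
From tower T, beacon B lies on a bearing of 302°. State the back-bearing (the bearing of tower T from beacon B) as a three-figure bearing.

122°

Back-bearing = 302° − 180° = 122°.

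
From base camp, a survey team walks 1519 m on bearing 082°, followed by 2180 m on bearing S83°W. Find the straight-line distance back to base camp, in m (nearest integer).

662 m

Leg 1 (082°, 1519 m): east 1519 sin 82° = 1504.22, north 1519 cos 82° = 211.40
Leg 2 (S83°W, 2180 m): east 2180 sin 263° = -2163.75, north 2180 cos 263° = -265.68
Net: -659.53 east, -54.27 north. Distance = √((-659.53)² + (-54.27)²) = 661.763 m.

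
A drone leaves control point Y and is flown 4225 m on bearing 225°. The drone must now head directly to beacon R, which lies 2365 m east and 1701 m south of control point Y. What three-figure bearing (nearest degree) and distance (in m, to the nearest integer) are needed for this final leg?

Leg 1 (225°, 4225 m): east 4225 sin 225° = -2987.53, north 4225 cos 225° = -2987.53
Current position: (-2987.53, -2987.53). Target: (2365, -1701). Remaining: Δeast = 5352.53, Δnorth = 1286.53.
Bearing = atan2(5352.53, 1286.53) mod 360° = 76.48°; distance = √((5352.53)² + (1286.53)²) = 5504.969 m.

076°, 5505 m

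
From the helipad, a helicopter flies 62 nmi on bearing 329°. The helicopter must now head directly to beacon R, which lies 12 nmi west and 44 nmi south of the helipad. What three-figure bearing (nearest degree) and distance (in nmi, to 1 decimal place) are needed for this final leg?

168°, 99.2 nmi

Leg 1 (329°, 62 nmi): east 62 sin 329° = -31.93, north 62 cos 329° = 53.14
Current position: (-31.93, 53.14). Target: (-12, -44). Remaining: Δeast = 19.93, Δnorth = -97.14.
Bearing = atan2(19.93, -97.14) mod 360° = 168.40°; distance = √((19.93)² + (-97.14)²) = 99.168 nmi.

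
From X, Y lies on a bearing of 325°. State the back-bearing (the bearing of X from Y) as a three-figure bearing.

Back-bearing = 325° − 180° = 145°.

145°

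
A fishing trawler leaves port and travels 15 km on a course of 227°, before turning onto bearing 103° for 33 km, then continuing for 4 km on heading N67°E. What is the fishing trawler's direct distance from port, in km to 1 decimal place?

Leg 1 (227°, 15 km): east 15 sin 227° = -10.97, north 15 cos 227° = -10.23
Leg 2 (103°, 33 km): east 33 sin 103° = 32.15, north 33 cos 103° = -7.42
Leg 3 (N67°E, 4 km): east 4 sin 67° = 3.68, north 4 cos 67° = 1.56
Net: 24.87 east, -16.09 north. Distance = √((24.87)² + (-16.09)²) = 29.618 km.

29.6 km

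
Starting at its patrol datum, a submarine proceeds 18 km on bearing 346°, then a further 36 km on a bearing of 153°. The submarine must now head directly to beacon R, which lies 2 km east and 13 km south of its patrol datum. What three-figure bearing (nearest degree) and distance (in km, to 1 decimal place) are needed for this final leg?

Leg 1 (346°, 18 km): east 18 sin 346° = -4.35, north 18 cos 346° = 17.47
Leg 2 (153°, 36 km): east 36 sin 153° = 16.34, north 36 cos 153° = -32.08
Current position: (11.99, -14.61). Target: (2, -13). Remaining: Δeast = -9.99, Δnorth = 1.61.
Bearing = atan2(-9.99, 1.61) mod 360° = 279.16°; distance = √((-9.99)² + (1.61)²) = 10.118 km.

279°, 10.1 km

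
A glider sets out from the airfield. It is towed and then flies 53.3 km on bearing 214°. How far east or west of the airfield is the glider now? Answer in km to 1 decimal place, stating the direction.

29.8 km west

Leg 1 (214°, 53.3 km): east 53.3 sin 214° = -29.80, north 53.3 cos 214° = -44.19
Net east component: -29.80 km.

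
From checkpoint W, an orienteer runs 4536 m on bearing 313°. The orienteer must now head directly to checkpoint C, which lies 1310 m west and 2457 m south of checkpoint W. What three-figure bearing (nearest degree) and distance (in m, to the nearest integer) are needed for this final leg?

160°, 5902 m

Leg 1 (313°, 4536 m): east 4536 sin 313° = -3317.42, north 4536 cos 313° = 3093.54
Current position: (-3317.42, 3093.54). Target: (-1310, -2457). Remaining: Δeast = 2007.42, Δnorth = -5550.54.
Bearing = atan2(2007.42, -5550.54) mod 360° = 160.12°; distance = √((2007.42)² + (-5550.54)²) = 5902.396 m.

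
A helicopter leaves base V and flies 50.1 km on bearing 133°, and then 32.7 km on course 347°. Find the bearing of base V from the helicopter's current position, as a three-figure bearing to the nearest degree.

275°

Leg 1 (133°, 50.1 km): east 50.1 sin 133° = 36.64, north 50.1 cos 133° = -34.17
Leg 2 (347°, 32.7 km): east 32.7 sin 347° = -7.36, north 32.7 cos 347° = 31.86
Net displacement: 29.28 east, -2.31 north. Direction back to start is (-29.28, 2.31): bearing = atan2(-29.28, 2.31) mod 360° = 274.50° ≈ 275°.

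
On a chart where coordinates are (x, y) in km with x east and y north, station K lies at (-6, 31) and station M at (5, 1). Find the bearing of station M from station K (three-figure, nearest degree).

160°

Δeast = 5 − -6 = 11.00; Δnorth = 1 − 31 = -30.00.
Bearing = atan2(Δeast, Δnorth) mod 360° = 159.86° ≈ 160°.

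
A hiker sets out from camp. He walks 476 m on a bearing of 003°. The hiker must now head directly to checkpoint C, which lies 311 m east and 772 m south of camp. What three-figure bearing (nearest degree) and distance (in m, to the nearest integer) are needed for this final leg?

167°, 1280 m

Leg 1 (003°, 476 m): east 476 sin 3° = 24.91, north 476 cos 3° = 475.35
Current position: (24.91, 475.35). Target: (311, -772). Remaining: Δeast = 286.09, Δnorth = -1247.35.
Bearing = atan2(286.09, -1247.35) mod 360° = 167.08°; distance = √((286.09)² + (-1247.35)²) = 1279.735 m.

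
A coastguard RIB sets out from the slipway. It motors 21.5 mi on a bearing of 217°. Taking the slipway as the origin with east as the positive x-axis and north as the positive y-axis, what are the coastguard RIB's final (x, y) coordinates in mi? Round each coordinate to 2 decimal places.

Leg 1 (217°, 21.5 mi): east 21.5 sin 217° = -12.94, north 21.5 cos 217° = -17.17
Summing: -12.94 mi east, -17.17 mi north → (-12.94, -17.17).

(-12.94, -17.17)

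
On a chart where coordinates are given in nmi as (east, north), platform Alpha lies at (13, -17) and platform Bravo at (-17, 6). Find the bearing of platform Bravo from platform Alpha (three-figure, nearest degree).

Δeast = -17 − 13 = -30.00; Δnorth = 6 − -17 = 23.00.
Bearing = atan2(Δeast, Δnorth) mod 360° = 307.48° ≈ 307°.

307°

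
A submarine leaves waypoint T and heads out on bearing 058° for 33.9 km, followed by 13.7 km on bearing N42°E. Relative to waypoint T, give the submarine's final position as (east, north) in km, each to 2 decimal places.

(37.92, 28.15)

Leg 1 (058°, 33.9 km): east 33.9 sin 58° = 28.75, north 33.9 cos 58° = 17.96
Leg 2 (N42°E, 13.7 km): east 13.7 sin 42° = 9.17, north 13.7 cos 42° = 10.18
Summing: 37.92 km east, 28.15 km north → (37.92, 28.15).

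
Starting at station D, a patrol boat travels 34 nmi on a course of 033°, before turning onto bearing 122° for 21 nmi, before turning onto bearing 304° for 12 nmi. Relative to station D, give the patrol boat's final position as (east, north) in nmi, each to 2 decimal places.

(26.38, 24.10)

Leg 1 (033°, 34 nmi): east 34 sin 33° = 18.52, north 34 cos 33° = 28.51
Leg 2 (122°, 21 nmi): east 21 sin 122° = 17.81, north 21 cos 122° = -11.13
Leg 3 (304°, 12 nmi): east 12 sin 304° = -9.95, north 12 cos 304° = 6.71
Summing: 26.38 nmi east, 24.10 nmi north → (26.38, 24.10).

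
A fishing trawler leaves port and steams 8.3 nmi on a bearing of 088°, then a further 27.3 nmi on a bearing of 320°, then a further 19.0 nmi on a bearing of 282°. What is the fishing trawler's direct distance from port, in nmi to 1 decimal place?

Leg 1 (088°, 8.3 nmi): east 8.3 sin 88° = 8.29, north 8.3 cos 88° = 0.29
Leg 2 (320°, 27.3 nmi): east 27.3 sin 320° = -17.55, north 27.3 cos 320° = 20.91
Leg 3 (282°, 19.0 nmi): east 19.0 sin 282° = -18.58, north 19.0 cos 282° = 3.95
Net: -27.84 east, 25.15 north. Distance = √((-27.84)² + (25.15)²) = 37.518 nmi.

37.5 nmi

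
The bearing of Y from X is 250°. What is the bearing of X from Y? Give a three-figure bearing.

Back-bearing = 250° − 180° = 070°.

070°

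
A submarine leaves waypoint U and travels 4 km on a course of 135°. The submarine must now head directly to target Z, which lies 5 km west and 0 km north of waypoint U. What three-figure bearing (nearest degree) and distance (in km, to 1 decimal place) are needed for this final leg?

290°, 8.3 km

Leg 1 (135°, 4 km): east 4 sin 135° = 2.83, north 4 cos 135° = -2.83
Current position: (2.83, -2.83). Target: (-5, 0). Remaining: Δeast = -7.83, Δnorth = 2.83.
Bearing = atan2(-7.83, 2.83) mod 360° = 289.86°; distance = √((-7.83)² + (2.83)²) = 8.324 km.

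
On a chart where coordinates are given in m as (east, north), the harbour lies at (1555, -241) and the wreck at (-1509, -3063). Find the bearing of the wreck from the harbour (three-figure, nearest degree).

Δeast = -1509 − 1555 = -3064.00; Δnorth = -3063 − -241 = -2822.00.
Bearing = atan2(Δeast, Δnorth) mod 360° = 227.35° ≈ 227°.

227°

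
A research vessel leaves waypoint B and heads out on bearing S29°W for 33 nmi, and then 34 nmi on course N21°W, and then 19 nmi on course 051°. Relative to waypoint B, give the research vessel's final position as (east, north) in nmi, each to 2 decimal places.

(-13.42, 14.84)

Leg 1 (S29°W, 33 nmi): east 33 sin 209° = -16.00, north 33 cos 209° = -28.86
Leg 2 (N21°W, 34 nmi): east 34 sin 339° = -12.18, north 34 cos 339° = 31.74
Leg 3 (051°, 19 nmi): east 19 sin 51° = 14.77, north 19 cos 51° = 11.96
Summing: -13.42 nmi east, 14.84 nmi north → (-13.42, 14.84).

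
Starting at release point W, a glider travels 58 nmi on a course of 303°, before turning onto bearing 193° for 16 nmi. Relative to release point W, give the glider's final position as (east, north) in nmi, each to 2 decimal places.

Leg 1 (303°, 58 nmi): east 58 sin 303° = -48.64, north 58 cos 303° = 31.59
Leg 2 (193°, 16 nmi): east 16 sin 193° = -3.60, north 16 cos 193° = -15.59
Summing: -52.24 nmi east, 16.00 nmi north → (-52.24, 16.00).

(-52.24, 16.00)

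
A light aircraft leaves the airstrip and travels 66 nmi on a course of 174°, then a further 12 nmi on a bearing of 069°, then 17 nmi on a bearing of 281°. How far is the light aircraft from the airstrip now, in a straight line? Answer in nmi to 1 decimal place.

58.1 nmi

Leg 1 (174°, 66 nmi): east 66 sin 174° = 6.90, north 66 cos 174° = -65.64
Leg 2 (069°, 12 nmi): east 12 sin 69° = 11.20, north 12 cos 69° = 4.30
Leg 3 (281°, 17 nmi): east 17 sin 281° = -16.69, north 17 cos 281° = 3.24
Net: 1.41 east, -58.09 north. Distance = √((1.41)² + (-58.09)²) = 58.111 nmi.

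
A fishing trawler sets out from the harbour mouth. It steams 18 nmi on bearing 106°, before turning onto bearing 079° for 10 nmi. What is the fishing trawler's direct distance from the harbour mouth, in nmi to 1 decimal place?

27.3 nmi

Leg 1 (106°, 18 nmi): east 18 sin 106° = 17.30, north 18 cos 106° = -4.96
Leg 2 (079°, 10 nmi): east 10 sin 79° = 9.82, north 10 cos 79° = 1.91
Net: 27.12 east, -3.05 north. Distance = √((27.12)² + (-3.05)²) = 27.290 nmi.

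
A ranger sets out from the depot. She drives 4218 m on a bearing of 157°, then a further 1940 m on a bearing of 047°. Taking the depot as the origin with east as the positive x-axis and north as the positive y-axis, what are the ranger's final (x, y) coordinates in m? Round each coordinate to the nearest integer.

Leg 1 (157°, 4218 m): east 4218 sin 157° = 1648.10, north 4218 cos 157° = -3882.69
Leg 2 (047°, 1940 m): east 1940 sin 47° = 1418.83, north 1940 cos 47° = 1323.08
Summing: 3066.93 m east, -2559.61 m north → (3067, -2560).

(3067, -2560)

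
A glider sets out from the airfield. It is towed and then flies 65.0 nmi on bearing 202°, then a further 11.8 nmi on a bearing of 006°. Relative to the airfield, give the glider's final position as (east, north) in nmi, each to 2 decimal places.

(-23.12, -48.53)

Leg 1 (202°, 65.0 nmi): east 65.0 sin 202° = -24.35, north 65.0 cos 202° = -60.27
Leg 2 (006°, 11.8 nmi): east 11.8 sin 6° = 1.23, north 11.8 cos 6° = 11.74
Summing: -23.12 nmi east, -48.53 nmi north → (-23.12, -48.53).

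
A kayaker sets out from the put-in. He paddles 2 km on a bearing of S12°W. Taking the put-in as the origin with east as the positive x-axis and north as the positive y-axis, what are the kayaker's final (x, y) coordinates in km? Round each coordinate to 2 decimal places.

Leg 1 (S12°W, 2 km): east 2 sin 192° = -0.42, north 2 cos 192° = -1.96
Summing: -0.42 km east, -1.96 km north → (-0.42, -1.96).

(-0.42, -1.96)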